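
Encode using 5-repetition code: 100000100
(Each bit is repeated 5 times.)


Each bit -> 5 copies

111110000000000000000000000000111110000000000


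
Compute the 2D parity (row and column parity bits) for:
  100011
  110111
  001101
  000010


Row parities: 1111
Column parities: 011011

Row P: 1111, Col P: 011011, Corner: 0


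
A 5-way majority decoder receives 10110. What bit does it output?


Ones: 3 out of 5
Threshold: 3

1 (3/5 voted 1)


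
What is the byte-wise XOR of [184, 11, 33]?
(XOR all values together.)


XOR chain: 184 ^ 11 ^ 33 = 146

146


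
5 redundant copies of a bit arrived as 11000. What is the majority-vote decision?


Ones: 2 out of 5
Threshold: 3

0 (2/5 voted 1)


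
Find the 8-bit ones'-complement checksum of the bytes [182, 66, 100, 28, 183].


Sum = 559 mod 256 = 47
Complement = 208

208


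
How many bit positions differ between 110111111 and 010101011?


XOR: 100010100
Count of 1s: 3

3


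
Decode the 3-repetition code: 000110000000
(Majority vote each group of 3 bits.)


Groups: 000, 110, 000, 000
Majority votes: 0100

0100


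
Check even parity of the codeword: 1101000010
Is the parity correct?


Number of 1s: 4

Yes, parity is correct (4 ones)


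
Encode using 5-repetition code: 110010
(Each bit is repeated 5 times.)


Each bit -> 5 copies

111111111100000000001111100000


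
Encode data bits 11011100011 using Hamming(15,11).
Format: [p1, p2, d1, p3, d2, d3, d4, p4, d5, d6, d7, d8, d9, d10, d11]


Parity bits: p1=1, p2=1, p3=0, p4=0

111010101100011


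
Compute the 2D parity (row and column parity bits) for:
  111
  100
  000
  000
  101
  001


Row parities: 110001
Column parities: 111

Row P: 110001, Col P: 111, Corner: 1


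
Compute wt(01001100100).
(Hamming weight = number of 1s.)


Counting 1s in 01001100100

4


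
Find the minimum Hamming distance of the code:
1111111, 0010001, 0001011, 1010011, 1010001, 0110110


Comparing all pairs, minimum distance: 1
Can detect 0 errors, correct 0 errors

1


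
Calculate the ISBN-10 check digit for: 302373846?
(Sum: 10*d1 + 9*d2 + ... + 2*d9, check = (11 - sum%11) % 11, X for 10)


Weighted sum: 180
180 mod 11 = 4

Check digit: 7


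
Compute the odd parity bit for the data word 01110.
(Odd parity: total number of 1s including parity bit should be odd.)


Number of 1s in data: 3
Parity bit: 0

0


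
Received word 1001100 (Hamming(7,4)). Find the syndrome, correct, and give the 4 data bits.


Syndrome = 0: no error detected

Data: 0100 (no errors)


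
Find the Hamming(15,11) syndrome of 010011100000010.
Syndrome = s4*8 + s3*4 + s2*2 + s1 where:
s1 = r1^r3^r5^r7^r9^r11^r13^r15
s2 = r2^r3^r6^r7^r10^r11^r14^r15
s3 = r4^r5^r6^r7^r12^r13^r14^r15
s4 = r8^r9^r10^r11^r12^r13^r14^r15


s1=0, s2=0, s3=0, s4=1

Syndrome = 8 (error at position 8)


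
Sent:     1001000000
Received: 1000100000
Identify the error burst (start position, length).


XOR: 0001100000

Burst at position 3, length 2


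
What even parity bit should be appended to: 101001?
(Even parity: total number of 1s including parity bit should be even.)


Number of 1s in data: 3
Parity bit: 1

1


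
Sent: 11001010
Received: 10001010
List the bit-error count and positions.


XOR: 01000000

1 error(s) at position(s): 1


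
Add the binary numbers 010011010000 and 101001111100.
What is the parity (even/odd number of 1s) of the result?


010011010000 = 1232
101001111100 = 2684
Sum = 3916 = 111101001100
1s count = 7

odd parity (7 ones in 111101001100)


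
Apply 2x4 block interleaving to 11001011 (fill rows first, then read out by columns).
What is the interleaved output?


Matrix:
  1100
  1011
Read columns: 11100101

11100101


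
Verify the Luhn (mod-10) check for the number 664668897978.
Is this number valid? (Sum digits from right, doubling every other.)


Luhn sum = 77
77 mod 10 = 7

Invalid (Luhn sum mod 10 = 7)


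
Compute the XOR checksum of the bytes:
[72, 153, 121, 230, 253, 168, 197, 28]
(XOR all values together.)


XOR chain: 72 ^ 153 ^ 121 ^ 230 ^ 253 ^ 168 ^ 197 ^ 28 = 194

194


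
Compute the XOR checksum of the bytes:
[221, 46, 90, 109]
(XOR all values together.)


XOR chain: 221 ^ 46 ^ 90 ^ 109 = 196

196


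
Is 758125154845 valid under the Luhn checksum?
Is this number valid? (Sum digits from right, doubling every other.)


Luhn sum = 63
63 mod 10 = 3

Invalid (Luhn sum mod 10 = 3)


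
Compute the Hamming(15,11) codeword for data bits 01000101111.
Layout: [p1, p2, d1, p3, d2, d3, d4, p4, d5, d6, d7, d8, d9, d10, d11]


Parity bits: p1=1, p2=1, p3=1, p4=1

110110010101111


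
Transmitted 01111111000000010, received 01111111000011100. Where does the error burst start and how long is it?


XOR: 00000000000011110

Burst at position 12, length 4


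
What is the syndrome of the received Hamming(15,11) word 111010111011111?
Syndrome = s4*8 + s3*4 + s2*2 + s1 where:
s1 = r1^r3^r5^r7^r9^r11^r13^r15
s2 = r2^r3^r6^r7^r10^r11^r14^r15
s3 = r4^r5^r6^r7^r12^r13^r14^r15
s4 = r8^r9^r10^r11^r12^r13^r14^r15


s1=0, s2=0, s3=0, s4=1

Syndrome = 8 (error at position 8)


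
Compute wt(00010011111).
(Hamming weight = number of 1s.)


Counting 1s in 00010011111

6


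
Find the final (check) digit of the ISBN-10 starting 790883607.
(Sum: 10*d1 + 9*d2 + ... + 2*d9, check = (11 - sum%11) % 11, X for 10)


Weighted sum: 308
308 mod 11 = 0

Check digit: 0


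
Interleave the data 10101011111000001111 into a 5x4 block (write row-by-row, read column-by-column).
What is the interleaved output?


Matrix:
  1010
  1011
  1110
  0000
  1111
Read columns: 11101001011110101001

11101001011110101001


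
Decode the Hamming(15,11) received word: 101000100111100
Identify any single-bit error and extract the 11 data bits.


Syndrome = 5: error at position 5

Data: 11010111100 (corrected bit 5)


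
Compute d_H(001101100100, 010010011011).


XOR: 011111111111
Count of 1s: 11

11


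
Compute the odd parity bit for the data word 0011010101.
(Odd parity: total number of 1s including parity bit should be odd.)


Number of 1s in data: 5
Parity bit: 0

0


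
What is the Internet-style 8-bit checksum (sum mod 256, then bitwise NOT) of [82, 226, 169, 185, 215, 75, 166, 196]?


Sum = 1314 mod 256 = 34
Complement = 221

221


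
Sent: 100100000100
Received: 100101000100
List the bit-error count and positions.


XOR: 000001000000

1 error(s) at position(s): 5


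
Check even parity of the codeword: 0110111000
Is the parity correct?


Number of 1s: 5

No, parity error (5 ones)


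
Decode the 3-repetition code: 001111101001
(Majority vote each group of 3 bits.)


Groups: 001, 111, 101, 001
Majority votes: 0110

0110


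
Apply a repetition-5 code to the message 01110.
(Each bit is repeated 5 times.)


Each bit -> 5 copies

0000011111111111111100000


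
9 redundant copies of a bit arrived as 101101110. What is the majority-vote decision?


Ones: 6 out of 9
Threshold: 5

1 (6/9 voted 1)


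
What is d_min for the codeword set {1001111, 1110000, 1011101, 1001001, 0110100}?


Comparing all pairs, minimum distance: 2
Can detect 1 errors, correct 0 errors

2


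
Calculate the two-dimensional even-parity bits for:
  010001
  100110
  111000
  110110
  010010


Row parities: 01100
Column parities: 101011

Row P: 01100, Col P: 101011, Corner: 0


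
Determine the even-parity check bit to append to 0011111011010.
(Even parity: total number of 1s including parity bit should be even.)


Number of 1s in data: 8
Parity bit: 0

0


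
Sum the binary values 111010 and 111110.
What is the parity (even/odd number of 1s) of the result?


111010 = 58
111110 = 62
Sum = 120 = 1111000
1s count = 4

even parity (4 ones in 1111000)


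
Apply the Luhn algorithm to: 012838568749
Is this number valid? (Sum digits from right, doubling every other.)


Luhn sum = 65
65 mod 10 = 5

Invalid (Luhn sum mod 10 = 5)


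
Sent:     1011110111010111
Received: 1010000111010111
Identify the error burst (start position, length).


XOR: 0001110000000000

Burst at position 3, length 3


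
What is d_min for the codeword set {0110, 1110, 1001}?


Comparing all pairs, minimum distance: 1
Can detect 0 errors, correct 0 errors

1


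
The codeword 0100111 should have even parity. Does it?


Number of 1s: 4

Yes, parity is correct (4 ones)


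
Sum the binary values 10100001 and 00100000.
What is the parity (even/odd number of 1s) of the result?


10100001 = 161
00100000 = 32
Sum = 193 = 11000001
1s count = 3

odd parity (3 ones in 11000001)


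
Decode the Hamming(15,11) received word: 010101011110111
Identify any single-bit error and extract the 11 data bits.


Syndrome = 12: error at position 12

Data: 00101111111 (corrected bit 12)


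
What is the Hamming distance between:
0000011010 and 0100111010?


XOR: 0100100000
Count of 1s: 2

2


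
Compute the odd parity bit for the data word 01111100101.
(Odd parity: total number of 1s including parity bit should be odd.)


Number of 1s in data: 7
Parity bit: 0

0


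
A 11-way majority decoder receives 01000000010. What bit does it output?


Ones: 2 out of 11
Threshold: 6

0 (2/11 voted 1)


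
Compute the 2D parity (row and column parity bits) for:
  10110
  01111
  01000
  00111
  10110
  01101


Row parities: 101111
Column parities: 01101

Row P: 101111, Col P: 01101, Corner: 1


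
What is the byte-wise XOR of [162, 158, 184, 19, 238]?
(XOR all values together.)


XOR chain: 162 ^ 158 ^ 184 ^ 19 ^ 238 = 121

121


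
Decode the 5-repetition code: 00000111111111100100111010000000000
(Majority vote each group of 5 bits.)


Groups: 00000, 11111, 11111, 00100, 11101, 00000, 00000
Majority votes: 0110100

0110100


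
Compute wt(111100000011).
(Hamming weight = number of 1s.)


Counting 1s in 111100000011

6


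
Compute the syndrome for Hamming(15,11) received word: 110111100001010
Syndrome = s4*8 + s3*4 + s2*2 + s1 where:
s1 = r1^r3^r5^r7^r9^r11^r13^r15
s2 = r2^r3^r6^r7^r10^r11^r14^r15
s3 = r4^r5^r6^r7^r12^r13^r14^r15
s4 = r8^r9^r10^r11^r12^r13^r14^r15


s1=1, s2=0, s3=0, s4=0

Syndrome = 1 (error at position 1)


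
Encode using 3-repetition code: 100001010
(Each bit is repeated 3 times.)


Each bit -> 3 copies

111000000000000111000111000


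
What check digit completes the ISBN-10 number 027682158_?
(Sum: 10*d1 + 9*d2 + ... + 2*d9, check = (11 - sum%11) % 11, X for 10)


Weighted sum: 209
209 mod 11 = 0

Check digit: 0


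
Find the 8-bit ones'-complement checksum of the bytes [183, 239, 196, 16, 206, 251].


Sum = 1091 mod 256 = 67
Complement = 188

188


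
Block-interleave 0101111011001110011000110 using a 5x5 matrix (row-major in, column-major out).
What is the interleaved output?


Matrix:
  01011
  11011
  00111
  00110
  00110
Read columns: 0100011000001111111111100

0100011000001111111111100


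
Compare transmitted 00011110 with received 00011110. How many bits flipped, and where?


XOR: 00000000

0 errors (received matches sent)


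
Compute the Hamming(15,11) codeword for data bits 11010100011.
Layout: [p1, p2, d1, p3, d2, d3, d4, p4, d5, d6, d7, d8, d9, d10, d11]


Parity bits: p1=0, p2=1, p3=0, p4=1

011010110100011


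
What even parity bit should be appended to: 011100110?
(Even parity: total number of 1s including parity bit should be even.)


Number of 1s in data: 5
Parity bit: 1

1


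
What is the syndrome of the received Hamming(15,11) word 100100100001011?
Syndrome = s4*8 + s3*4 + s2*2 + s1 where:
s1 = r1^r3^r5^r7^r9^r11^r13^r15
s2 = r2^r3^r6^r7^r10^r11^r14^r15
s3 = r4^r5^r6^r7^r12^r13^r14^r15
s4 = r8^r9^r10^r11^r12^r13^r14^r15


s1=1, s2=1, s3=1, s4=1

Syndrome = 15 (error at position 15)


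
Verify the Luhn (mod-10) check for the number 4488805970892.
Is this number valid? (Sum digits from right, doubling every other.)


Luhn sum = 75
75 mod 10 = 5

Invalid (Luhn sum mod 10 = 5)


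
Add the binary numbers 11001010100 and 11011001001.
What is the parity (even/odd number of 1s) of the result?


11001010100 = 1620
11011001001 = 1737
Sum = 3357 = 110100011101
1s count = 7

odd parity (7 ones in 110100011101)


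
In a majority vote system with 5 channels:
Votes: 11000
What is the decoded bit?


Ones: 2 out of 5
Threshold: 3

0 (2/5 voted 1)


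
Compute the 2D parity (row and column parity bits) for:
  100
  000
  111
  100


Row parities: 1011
Column parities: 111

Row P: 1011, Col P: 111, Corner: 1


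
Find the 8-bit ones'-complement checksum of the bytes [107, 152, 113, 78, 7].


Sum = 457 mod 256 = 201
Complement = 54

54


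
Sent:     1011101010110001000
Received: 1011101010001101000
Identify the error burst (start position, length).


XOR: 0000000000111100000

Burst at position 10, length 4


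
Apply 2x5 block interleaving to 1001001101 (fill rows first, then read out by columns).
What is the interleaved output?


Matrix:
  10010
  01101
Read columns: 1001011001

1001011001


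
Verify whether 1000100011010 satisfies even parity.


Number of 1s: 5

No, parity error (5 ones)


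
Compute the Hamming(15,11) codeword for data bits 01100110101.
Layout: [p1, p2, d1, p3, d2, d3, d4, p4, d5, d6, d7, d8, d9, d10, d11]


Parity bits: p1=0, p2=0, p3=0, p4=0

000011000110101


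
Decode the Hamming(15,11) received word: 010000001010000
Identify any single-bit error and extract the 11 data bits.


Syndrome = 0: no error detected

Data: 00001010000 (no errors)


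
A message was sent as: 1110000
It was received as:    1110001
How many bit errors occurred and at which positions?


XOR: 0000001

1 error(s) at position(s): 6


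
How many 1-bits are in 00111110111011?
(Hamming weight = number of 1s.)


Counting 1s in 00111110111011

10


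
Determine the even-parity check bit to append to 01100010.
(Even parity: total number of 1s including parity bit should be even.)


Number of 1s in data: 3
Parity bit: 1

1


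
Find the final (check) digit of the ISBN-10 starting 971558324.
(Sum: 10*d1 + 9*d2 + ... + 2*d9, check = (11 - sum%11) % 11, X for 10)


Weighted sum: 292
292 mod 11 = 6

Check digit: 5


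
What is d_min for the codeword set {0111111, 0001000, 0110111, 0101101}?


Comparing all pairs, minimum distance: 1
Can detect 0 errors, correct 0 errors

1


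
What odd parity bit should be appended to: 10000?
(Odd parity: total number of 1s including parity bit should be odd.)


Number of 1s in data: 1
Parity bit: 0

0


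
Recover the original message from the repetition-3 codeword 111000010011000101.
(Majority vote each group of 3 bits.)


Groups: 111, 000, 010, 011, 000, 101
Majority votes: 100101

100101


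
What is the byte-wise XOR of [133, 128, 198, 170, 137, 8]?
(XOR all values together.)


XOR chain: 133 ^ 128 ^ 198 ^ 170 ^ 137 ^ 8 = 232

232


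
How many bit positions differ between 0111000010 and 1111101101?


XOR: 1000101111
Count of 1s: 6

6


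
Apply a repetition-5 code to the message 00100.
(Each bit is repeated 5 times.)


Each bit -> 5 copies

0000000000111110000000000


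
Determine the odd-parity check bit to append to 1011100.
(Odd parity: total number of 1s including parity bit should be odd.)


Number of 1s in data: 4
Parity bit: 1

1


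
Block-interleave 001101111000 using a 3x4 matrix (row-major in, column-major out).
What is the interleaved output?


Matrix:
  0011
  0111
  1000
Read columns: 001010110110

001010110110


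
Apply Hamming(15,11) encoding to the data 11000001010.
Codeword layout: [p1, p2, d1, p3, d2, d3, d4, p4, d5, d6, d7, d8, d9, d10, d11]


Parity bits: p1=0, p2=0, p3=1, p4=0

001110000001010


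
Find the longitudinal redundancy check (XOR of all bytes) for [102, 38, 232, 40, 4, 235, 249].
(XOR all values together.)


XOR chain: 102 ^ 38 ^ 232 ^ 40 ^ 4 ^ 235 ^ 249 = 150

150


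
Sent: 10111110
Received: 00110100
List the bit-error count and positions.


XOR: 10001010

3 error(s) at position(s): 0, 4, 6


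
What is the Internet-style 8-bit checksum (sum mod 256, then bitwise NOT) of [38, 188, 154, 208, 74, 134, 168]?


Sum = 964 mod 256 = 196
Complement = 59

59


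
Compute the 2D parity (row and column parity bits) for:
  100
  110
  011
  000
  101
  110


Row parities: 100000
Column parities: 010

Row P: 100000, Col P: 010, Corner: 1


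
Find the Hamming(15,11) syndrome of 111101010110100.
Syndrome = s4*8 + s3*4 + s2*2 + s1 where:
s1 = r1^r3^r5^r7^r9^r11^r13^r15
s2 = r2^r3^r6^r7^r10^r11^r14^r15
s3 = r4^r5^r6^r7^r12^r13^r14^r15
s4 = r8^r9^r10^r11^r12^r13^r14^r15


s1=0, s2=1, s3=1, s4=0

Syndrome = 6 (error at position 6)


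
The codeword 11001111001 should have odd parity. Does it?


Number of 1s: 7

Yes, parity is correct (7 ones)


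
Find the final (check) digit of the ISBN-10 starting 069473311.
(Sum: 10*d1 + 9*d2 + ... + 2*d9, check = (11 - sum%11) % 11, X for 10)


Weighted sum: 228
228 mod 11 = 8

Check digit: 3


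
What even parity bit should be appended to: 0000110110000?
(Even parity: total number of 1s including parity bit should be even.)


Number of 1s in data: 4
Parity bit: 0

0


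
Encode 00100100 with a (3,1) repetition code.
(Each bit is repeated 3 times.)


Each bit -> 3 copies

000000111000000111000000


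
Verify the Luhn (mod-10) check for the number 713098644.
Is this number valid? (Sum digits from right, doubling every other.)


Luhn sum = 46
46 mod 10 = 6

Invalid (Luhn sum mod 10 = 6)


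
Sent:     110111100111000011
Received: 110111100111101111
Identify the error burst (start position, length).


XOR: 000000000000101100

Burst at position 12, length 4


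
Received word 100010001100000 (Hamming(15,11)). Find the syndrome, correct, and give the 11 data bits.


Syndrome = 7: error at position 7

Data: 01011100000 (corrected bit 7)


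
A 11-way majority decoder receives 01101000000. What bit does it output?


Ones: 3 out of 11
Threshold: 6

0 (3/11 voted 1)


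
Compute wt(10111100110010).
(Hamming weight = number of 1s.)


Counting 1s in 10111100110010

8


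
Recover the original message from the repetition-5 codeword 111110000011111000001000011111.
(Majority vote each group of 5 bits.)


Groups: 11111, 00000, 11111, 00000, 10000, 11111
Majority votes: 101001

101001


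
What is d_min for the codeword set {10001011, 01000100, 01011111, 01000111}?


Comparing all pairs, minimum distance: 2
Can detect 1 errors, correct 0 errors

2


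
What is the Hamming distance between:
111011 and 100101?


XOR: 011110
Count of 1s: 4

4


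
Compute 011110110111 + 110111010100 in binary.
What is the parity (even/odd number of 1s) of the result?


011110110111 = 1975
110111010100 = 3540
Sum = 5515 = 1010110001011
1s count = 7

odd parity (7 ones in 1010110001011)


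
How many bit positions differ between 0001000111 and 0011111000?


XOR: 0010111111
Count of 1s: 7

7


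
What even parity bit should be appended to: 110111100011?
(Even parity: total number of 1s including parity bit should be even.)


Number of 1s in data: 8
Parity bit: 0

0


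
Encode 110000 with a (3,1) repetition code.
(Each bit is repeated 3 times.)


Each bit -> 3 copies

111111000000000000


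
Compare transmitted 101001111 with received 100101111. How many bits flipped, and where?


XOR: 001100000

2 error(s) at position(s): 2, 3


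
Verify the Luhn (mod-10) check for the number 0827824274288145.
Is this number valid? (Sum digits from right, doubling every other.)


Luhn sum = 80
80 mod 10 = 0

Valid (Luhn sum mod 10 = 0)


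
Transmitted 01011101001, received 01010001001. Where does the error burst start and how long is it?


XOR: 00001100000

Burst at position 4, length 2


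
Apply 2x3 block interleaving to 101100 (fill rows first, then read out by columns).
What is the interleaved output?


Matrix:
  101
  100
Read columns: 110010

110010


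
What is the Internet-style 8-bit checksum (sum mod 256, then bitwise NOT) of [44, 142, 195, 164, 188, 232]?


Sum = 965 mod 256 = 197
Complement = 58

58


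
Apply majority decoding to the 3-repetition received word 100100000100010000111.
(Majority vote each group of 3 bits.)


Groups: 100, 100, 000, 100, 010, 000, 111
Majority votes: 0000001

0000001


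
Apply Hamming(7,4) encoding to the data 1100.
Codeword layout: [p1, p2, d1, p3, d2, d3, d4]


Parity bits: p1=0, p2=1, p3=1

0111100


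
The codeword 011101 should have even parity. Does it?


Number of 1s: 4

Yes, parity is correct (4 ones)


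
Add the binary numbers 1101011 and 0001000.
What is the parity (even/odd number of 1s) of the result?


1101011 = 107
0001000 = 8
Sum = 115 = 1110011
1s count = 5

odd parity (5 ones in 1110011)


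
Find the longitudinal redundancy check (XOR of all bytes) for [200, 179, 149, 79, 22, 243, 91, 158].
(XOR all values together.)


XOR chain: 200 ^ 179 ^ 149 ^ 79 ^ 22 ^ 243 ^ 91 ^ 158 = 129

129


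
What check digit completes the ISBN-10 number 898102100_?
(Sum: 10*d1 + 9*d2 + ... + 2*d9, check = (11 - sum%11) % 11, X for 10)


Weighted sum: 246
246 mod 11 = 4

Check digit: 7


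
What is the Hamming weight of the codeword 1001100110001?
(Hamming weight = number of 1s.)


Counting 1s in 1001100110001

6


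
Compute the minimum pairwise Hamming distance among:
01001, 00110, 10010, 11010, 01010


Comparing all pairs, minimum distance: 1
Can detect 0 errors, correct 0 errors

1


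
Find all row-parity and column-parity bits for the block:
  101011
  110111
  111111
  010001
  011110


Row parities: 01000
Column parities: 101100

Row P: 01000, Col P: 101100, Corner: 1


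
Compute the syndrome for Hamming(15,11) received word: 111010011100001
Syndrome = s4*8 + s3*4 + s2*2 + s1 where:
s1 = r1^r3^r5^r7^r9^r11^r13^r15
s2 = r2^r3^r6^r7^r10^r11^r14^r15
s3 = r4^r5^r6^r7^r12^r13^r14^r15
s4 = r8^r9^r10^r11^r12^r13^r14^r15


s1=1, s2=0, s3=0, s4=0

Syndrome = 1 (error at position 1)


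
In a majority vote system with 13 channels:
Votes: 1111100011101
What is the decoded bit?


Ones: 9 out of 13
Threshold: 7

1 (9/13 voted 1)


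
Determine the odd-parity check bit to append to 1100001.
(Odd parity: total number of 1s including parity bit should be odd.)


Number of 1s in data: 3
Parity bit: 0

0


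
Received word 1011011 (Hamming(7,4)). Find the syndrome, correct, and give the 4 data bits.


Syndrome = 7: error at position 7

Data: 1010 (corrected bit 7)


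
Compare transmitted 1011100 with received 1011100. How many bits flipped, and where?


XOR: 0000000

0 errors (received matches sent)


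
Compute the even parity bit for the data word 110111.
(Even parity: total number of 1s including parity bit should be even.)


Number of 1s in data: 5
Parity bit: 1

1


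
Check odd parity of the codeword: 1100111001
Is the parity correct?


Number of 1s: 6

No, parity error (6 ones)


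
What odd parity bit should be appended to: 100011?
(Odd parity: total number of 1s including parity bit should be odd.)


Number of 1s in data: 3
Parity bit: 0

0


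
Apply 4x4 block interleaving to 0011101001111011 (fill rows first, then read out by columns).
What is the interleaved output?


Matrix:
  0011
  1010
  0111
  1011
Read columns: 0101001011111011

0101001011111011


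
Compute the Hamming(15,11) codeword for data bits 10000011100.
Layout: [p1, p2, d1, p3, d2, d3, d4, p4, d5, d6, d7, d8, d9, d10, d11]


Parity bits: p1=1, p2=0, p3=0, p4=1

101000010011100


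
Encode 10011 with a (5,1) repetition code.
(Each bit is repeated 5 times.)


Each bit -> 5 copies

1111100000000001111111111


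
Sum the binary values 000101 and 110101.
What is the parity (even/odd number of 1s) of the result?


000101 = 5
110101 = 53
Sum = 58 = 111010
1s count = 4

even parity (4 ones in 111010)


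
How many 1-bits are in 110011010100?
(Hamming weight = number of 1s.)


Counting 1s in 110011010100

6


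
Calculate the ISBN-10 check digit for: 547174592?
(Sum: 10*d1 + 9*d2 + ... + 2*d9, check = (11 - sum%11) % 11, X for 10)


Weighted sum: 262
262 mod 11 = 9

Check digit: 2


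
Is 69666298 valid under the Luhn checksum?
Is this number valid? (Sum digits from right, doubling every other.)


Luhn sum = 43
43 mod 10 = 3

Invalid (Luhn sum mod 10 = 3)


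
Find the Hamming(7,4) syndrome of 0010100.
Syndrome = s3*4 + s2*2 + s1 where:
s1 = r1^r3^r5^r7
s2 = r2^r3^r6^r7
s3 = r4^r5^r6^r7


s1=0, s2=1, s3=1

Syndrome = 6 (error at position 6)


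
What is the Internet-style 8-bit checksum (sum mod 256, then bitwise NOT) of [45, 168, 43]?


Sum = 256 mod 256 = 0
Complement = 255

255


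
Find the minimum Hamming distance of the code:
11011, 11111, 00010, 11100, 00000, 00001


Comparing all pairs, minimum distance: 1
Can detect 0 errors, correct 0 errors

1


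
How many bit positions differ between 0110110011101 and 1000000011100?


XOR: 1110110000001
Count of 1s: 6

6


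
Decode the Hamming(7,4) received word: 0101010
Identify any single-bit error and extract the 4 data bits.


Syndrome = 0: no error detected

Data: 0010 (no errors)


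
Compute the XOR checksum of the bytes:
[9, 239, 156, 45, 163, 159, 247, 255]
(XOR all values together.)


XOR chain: 9 ^ 239 ^ 156 ^ 45 ^ 163 ^ 159 ^ 247 ^ 255 = 99

99


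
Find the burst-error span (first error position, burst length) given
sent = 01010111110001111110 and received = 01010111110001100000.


XOR: 00000000000000011110

Burst at position 15, length 4


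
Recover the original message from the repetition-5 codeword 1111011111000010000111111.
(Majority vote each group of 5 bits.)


Groups: 11110, 11111, 00001, 00001, 11111
Majority votes: 11001

11001


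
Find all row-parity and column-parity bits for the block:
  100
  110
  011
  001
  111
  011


Row parities: 100110
Column parities: 100

Row P: 100110, Col P: 100, Corner: 1


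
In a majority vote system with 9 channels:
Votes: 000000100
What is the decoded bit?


Ones: 1 out of 9
Threshold: 5

0 (1/9 voted 1)


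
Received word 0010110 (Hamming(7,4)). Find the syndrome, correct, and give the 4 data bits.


Syndrome = 0: no error detected

Data: 1110 (no errors)


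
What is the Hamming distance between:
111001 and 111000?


XOR: 000001
Count of 1s: 1

1


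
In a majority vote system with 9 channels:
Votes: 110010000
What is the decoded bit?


Ones: 3 out of 9
Threshold: 5

0 (3/9 voted 1)


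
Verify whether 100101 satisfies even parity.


Number of 1s: 3

No, parity error (3 ones)


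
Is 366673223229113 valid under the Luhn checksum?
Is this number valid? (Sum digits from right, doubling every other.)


Luhn sum = 58
58 mod 10 = 8

Invalid (Luhn sum mod 10 = 8)


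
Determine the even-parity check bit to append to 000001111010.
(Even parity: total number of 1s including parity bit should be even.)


Number of 1s in data: 5
Parity bit: 1

1


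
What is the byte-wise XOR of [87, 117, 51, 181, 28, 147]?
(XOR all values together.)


XOR chain: 87 ^ 117 ^ 51 ^ 181 ^ 28 ^ 147 = 43

43


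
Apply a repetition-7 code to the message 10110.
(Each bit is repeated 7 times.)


Each bit -> 7 copies

11111110000000111111111111110000000


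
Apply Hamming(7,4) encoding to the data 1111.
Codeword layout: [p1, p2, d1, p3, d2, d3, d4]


Parity bits: p1=1, p2=1, p3=1

1111111


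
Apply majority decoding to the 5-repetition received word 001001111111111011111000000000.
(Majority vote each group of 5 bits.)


Groups: 00100, 11111, 11111, 01111, 10000, 00000
Majority votes: 011100

011100


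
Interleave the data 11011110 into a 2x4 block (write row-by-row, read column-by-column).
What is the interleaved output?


Matrix:
  1101
  1110
Read columns: 11110110

11110110


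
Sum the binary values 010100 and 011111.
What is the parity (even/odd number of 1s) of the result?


010100 = 20
011111 = 31
Sum = 51 = 110011
1s count = 4

even parity (4 ones in 110011)


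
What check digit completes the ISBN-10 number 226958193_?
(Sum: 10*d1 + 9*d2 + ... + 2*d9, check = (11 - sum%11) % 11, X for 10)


Weighted sum: 256
256 mod 11 = 3

Check digit: 8


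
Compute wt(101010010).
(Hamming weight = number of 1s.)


Counting 1s in 101010010

4


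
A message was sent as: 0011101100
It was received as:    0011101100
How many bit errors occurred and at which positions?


XOR: 0000000000

0 errors (received matches sent)


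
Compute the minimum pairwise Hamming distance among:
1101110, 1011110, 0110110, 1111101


Comparing all pairs, minimum distance: 2
Can detect 1 errors, correct 0 errors

2


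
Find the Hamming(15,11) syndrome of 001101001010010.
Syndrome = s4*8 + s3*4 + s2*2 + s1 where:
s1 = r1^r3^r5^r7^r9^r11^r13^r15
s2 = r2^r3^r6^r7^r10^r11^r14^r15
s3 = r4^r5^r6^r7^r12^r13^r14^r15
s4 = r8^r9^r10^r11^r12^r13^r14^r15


s1=1, s2=0, s3=1, s4=1

Syndrome = 13 (error at position 13)


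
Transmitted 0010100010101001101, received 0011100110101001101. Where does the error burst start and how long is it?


XOR: 0001000100000000000

Burst at position 3, length 5


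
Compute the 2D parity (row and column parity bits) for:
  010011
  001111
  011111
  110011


Row parities: 1010
Column parities: 110000

Row P: 1010, Col P: 110000, Corner: 0


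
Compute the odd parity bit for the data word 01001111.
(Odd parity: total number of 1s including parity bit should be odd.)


Number of 1s in data: 5
Parity bit: 0

0


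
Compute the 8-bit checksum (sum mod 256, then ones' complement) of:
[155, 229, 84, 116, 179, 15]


Sum = 778 mod 256 = 10
Complement = 245

245


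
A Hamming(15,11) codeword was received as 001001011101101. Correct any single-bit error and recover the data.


Syndrome = 0: no error detected

Data: 10101101101 (no errors)


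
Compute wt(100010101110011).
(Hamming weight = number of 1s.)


Counting 1s in 100010101110011

8


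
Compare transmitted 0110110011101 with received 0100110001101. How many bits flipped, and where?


XOR: 0010000010000

2 error(s) at position(s): 2, 8


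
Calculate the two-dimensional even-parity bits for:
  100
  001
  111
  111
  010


Row parities: 11111
Column parities: 111

Row P: 11111, Col P: 111, Corner: 1


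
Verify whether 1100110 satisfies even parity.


Number of 1s: 4

Yes, parity is correct (4 ones)


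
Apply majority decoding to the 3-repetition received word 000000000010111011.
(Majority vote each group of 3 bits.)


Groups: 000, 000, 000, 010, 111, 011
Majority votes: 000011

000011


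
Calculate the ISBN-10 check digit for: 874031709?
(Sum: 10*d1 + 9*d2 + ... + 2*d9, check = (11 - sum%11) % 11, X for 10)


Weighted sum: 244
244 mod 11 = 2

Check digit: 9


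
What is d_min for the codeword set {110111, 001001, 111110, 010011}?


Comparing all pairs, minimum distance: 2
Can detect 1 errors, correct 0 errors

2


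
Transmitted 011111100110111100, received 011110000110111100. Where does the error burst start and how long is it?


XOR: 000001100000000000

Burst at position 5, length 2


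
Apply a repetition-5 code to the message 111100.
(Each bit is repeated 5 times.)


Each bit -> 5 copies

111111111111111111110000000000


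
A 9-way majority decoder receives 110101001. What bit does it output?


Ones: 5 out of 9
Threshold: 5

1 (5/9 voted 1)


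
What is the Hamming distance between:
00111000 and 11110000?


XOR: 11001000
Count of 1s: 3

3


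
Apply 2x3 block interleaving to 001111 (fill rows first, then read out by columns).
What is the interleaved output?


Matrix:
  001
  111
Read columns: 010111

010111


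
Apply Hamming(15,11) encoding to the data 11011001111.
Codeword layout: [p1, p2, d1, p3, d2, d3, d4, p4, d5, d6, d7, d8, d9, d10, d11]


Parity bits: p1=0, p2=0, p3=0, p4=1

001010111001111


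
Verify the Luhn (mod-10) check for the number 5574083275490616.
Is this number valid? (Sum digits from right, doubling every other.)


Luhn sum = 72
72 mod 10 = 2

Invalid (Luhn sum mod 10 = 2)


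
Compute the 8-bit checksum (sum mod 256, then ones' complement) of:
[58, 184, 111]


Sum = 353 mod 256 = 97
Complement = 158

158


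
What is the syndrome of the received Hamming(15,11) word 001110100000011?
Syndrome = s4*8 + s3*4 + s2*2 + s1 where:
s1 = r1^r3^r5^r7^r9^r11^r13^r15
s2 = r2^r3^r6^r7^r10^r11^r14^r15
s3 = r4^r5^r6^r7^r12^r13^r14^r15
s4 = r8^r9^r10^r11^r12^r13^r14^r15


s1=0, s2=0, s3=1, s4=0

Syndrome = 4 (error at position 4)


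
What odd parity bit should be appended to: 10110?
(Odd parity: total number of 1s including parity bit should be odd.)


Number of 1s in data: 3
Parity bit: 0

0


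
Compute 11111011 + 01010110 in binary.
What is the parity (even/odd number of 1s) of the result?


11111011 = 251
01010110 = 86
Sum = 337 = 101010001
1s count = 4

even parity (4 ones in 101010001)


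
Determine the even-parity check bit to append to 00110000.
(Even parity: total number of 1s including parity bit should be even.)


Number of 1s in data: 2
Parity bit: 0

0


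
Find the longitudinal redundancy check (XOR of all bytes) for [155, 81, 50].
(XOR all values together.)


XOR chain: 155 ^ 81 ^ 50 = 248

248


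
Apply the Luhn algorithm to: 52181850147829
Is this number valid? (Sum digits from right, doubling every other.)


Luhn sum = 56
56 mod 10 = 6

Invalid (Luhn sum mod 10 = 6)


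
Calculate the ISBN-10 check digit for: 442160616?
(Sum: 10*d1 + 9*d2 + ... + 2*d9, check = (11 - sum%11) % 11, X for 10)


Weighted sum: 174
174 mod 11 = 9

Check digit: 2


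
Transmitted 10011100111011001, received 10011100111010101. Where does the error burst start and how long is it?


XOR: 00000000000001100

Burst at position 13, length 2


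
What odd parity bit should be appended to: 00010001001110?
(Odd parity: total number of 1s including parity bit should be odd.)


Number of 1s in data: 5
Parity bit: 0

0


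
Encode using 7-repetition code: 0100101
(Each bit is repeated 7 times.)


Each bit -> 7 copies

0000000111111100000000000000111111100000001111111


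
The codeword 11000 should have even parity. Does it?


Number of 1s: 2

Yes, parity is correct (2 ones)


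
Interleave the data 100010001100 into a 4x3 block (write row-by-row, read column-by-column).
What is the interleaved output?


Matrix:
  100
  010
  001
  100
Read columns: 100101000010

100101000010


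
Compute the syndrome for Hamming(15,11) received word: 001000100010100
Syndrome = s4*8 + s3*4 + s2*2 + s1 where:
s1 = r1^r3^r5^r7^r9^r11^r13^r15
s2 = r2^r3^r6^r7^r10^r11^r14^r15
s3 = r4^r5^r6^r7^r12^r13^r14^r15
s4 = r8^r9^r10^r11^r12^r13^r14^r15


s1=0, s2=1, s3=0, s4=0

Syndrome = 2 (error at position 2)


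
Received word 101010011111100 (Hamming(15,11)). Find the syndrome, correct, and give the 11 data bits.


Syndrome = 6: error at position 6

Data: 11101111100 (corrected bit 6)


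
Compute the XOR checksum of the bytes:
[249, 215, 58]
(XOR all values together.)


XOR chain: 249 ^ 215 ^ 58 = 20

20


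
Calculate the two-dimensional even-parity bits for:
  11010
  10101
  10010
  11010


Row parities: 1101
Column parities: 00111

Row P: 1101, Col P: 00111, Corner: 1


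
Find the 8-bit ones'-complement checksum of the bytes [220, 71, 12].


Sum = 303 mod 256 = 47
Complement = 208

208


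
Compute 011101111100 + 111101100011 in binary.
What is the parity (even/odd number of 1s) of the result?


011101111100 = 1916
111101100011 = 3939
Sum = 5855 = 1011011011111
1s count = 10

even parity (10 ones in 1011011011111)


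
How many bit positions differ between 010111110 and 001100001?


XOR: 011011111
Count of 1s: 7

7


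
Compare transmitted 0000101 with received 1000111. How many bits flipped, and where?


XOR: 1000010

2 error(s) at position(s): 0, 5


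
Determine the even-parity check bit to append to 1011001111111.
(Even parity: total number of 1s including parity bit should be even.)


Number of 1s in data: 10
Parity bit: 0

0


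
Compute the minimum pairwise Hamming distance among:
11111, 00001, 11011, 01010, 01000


Comparing all pairs, minimum distance: 1
Can detect 0 errors, correct 0 errors

1


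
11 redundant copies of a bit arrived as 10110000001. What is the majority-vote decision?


Ones: 4 out of 11
Threshold: 6

0 (4/11 voted 1)


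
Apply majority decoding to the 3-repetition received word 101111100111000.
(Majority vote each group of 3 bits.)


Groups: 101, 111, 100, 111, 000
Majority votes: 11010

11010


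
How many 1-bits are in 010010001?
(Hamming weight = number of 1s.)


Counting 1s in 010010001

3


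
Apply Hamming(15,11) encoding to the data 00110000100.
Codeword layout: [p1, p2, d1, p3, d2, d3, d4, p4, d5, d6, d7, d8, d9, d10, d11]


Parity bits: p1=0, p2=0, p3=1, p4=1

000101110000100


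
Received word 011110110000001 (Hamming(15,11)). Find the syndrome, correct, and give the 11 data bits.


Syndrome = 0: no error detected

Data: 11010000001 (no errors)


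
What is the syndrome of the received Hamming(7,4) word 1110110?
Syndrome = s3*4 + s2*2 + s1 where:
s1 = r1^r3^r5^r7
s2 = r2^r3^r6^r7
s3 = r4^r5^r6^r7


s1=1, s2=1, s3=0

Syndrome = 3 (error at position 3)


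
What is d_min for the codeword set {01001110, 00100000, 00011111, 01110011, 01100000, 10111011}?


Comparing all pairs, minimum distance: 1
Can detect 0 errors, correct 0 errors

1


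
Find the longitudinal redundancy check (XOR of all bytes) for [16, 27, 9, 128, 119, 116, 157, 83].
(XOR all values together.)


XOR chain: 16 ^ 27 ^ 9 ^ 128 ^ 119 ^ 116 ^ 157 ^ 83 = 79

79


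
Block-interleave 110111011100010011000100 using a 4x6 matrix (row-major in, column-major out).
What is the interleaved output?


Matrix:
  110111
  011100
  010011
  000100
Read columns: 100011100100110110101010

100011100100110110101010


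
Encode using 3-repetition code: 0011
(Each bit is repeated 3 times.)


Each bit -> 3 copies

000000111111


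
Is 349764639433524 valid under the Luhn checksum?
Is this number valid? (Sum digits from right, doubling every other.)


Luhn sum = 90
90 mod 10 = 0

Valid (Luhn sum mod 10 = 0)


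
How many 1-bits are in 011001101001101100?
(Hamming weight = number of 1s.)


Counting 1s in 011001101001101100

9


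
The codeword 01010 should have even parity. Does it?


Number of 1s: 2

Yes, parity is correct (2 ones)


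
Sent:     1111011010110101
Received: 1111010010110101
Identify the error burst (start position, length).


XOR: 0000001000000000

Burst at position 6, length 1


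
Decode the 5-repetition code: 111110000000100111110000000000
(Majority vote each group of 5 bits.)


Groups: 11111, 00000, 00100, 11111, 00000, 00000
Majority votes: 100100

100100


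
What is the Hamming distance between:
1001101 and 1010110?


XOR: 0011011
Count of 1s: 4

4


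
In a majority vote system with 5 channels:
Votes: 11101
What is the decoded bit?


Ones: 4 out of 5
Threshold: 3

1 (4/5 voted 1)


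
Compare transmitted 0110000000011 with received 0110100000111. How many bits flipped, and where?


XOR: 0000100000100

2 error(s) at position(s): 4, 10
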